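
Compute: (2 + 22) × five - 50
Convert five (English words) → 5 (decimal)
Expression in decimal: (2 + 22) × 5 - 50
Parentheses first: 2 + 22 = 24
Multiply: 24 × 5 = 120
Subtract: 120 - 50 = 70
70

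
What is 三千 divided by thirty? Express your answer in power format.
Convert 三千 (Chinese numeral) → 3×1000 = 3000 (decimal)
Convert thirty (English words) → 30 (decimal)
Compute 3000 ÷ 30 = 100
Convert 100 (decimal) → 10^2 (power)
10^2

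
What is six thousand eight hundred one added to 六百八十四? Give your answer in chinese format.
Convert six thousand eight hundred one (English words) → 6×1000 + 8×100 + 1 = 6801 (decimal)
Convert 六百八十四 (Chinese numeral) → 6×100 + 8×10 + 4 = 684 (decimal)
Compute 6801 + 684 = 7485
Convert 7485 (decimal) → 7485 = 7×1000 + 4×100 + 8×10 + 5 → 七千四百八十五 (Chinese numeral)
七千四百八十五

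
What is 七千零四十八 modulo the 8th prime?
Convert 七千零四十八 (Chinese numeral) → 7×1000 + 4×10 + 8 = 7048 (decimal)
Convert the 8th prime (prime index) → 19 (decimal)
Compute 7048 mod 19 = 18
18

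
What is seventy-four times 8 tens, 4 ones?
Convert seventy-four (English words) → 74 (decimal)
Convert 8 tens, 4 ones (place-value notation) → 8×10 + 4 = 84 (decimal)
Compute 74 × 84 = 6216
6216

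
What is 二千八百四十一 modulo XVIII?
Convert 二千八百四十一 (Chinese numeral) → 2×1000 + 8×100 + 4×10 + 1 = 2841 (decimal)
Convert XVIII (Roman numeral) → 10 + 5 + 1 + 1 + 1 = 18 (decimal)
Compute 2841 mod 18 = 15
15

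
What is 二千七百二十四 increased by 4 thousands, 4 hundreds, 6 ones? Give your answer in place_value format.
Convert 二千七百二十四 (Chinese numeral) → 2×1000 + 7×100 + 2×10 + 4 = 2724 (decimal)
Convert 4 thousands, 4 hundreds, 6 ones (place-value notation) → 4×1000 + 4×100 + 6 = 4406 (decimal)
Compute 2724 + 4406 = 7130
Convert 7130 (decimal) → 7130 = 7×1000 + 1×100 + 3×10 → 7 thousands, 1 hundred, 3 tens (place-value notation)
7 thousands, 1 hundred, 3 tens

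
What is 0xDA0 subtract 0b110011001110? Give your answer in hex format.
Convert 0xDA0 (hexadecimal) → 13×256 + 10×16 = 3488 (decimal)
Convert 0b110011001110 (binary) → 2048 + 1024 + 128 + 64 + 8 + 4 + 2 = 3278 (decimal)
Compute 3488 - 3278 = 210
Convert 210 (decimal) → 210 = 13×16 + 2 → 0xD2 (hexadecimal)
0xD2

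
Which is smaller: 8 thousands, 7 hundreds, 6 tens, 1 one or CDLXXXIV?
Convert 8 thousands, 7 hundreds, 6 tens, 1 one (place-value notation) → 8×1000 + 7×100 + 6×10 + 1 = 8761 (decimal)
Convert CDLXXXIV (Roman numeral) → 400 + 50 + 10 + 10 + 10 + 4 = 484 (decimal)
Compare 8761 vs 484: smaller = 484
484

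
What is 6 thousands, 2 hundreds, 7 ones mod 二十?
Convert 6 thousands, 2 hundreds, 7 ones (place-value notation) → 6×1000 + 2×100 + 7 = 6207 (decimal)
Convert 二十 (Chinese numeral) → 2×10 = 20 (decimal)
Compute 6207 mod 20 = 7
7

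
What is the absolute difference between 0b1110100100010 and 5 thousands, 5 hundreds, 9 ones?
Convert 0b1110100100010 (binary) → 4096 + 2048 + 1024 + 256 + 32 + 2 = 7458 (decimal)
Convert 5 thousands, 5 hundreds, 9 ones (place-value notation) → 5×1000 + 5×100 + 9 = 5509 (decimal)
Compute |7458 - 5509| = 1949
1949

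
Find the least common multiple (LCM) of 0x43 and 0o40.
Convert 0x43 (hexadecimal) → 4×16 + 3 = 67 (decimal)
Convert 0o40 (octal) → 4×8 = 32 (decimal)
Compute lcm(67, 32) = 2144
2144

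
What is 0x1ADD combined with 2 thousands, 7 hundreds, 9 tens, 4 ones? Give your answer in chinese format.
Convert 0x1ADD (hexadecimal) → 1×4096 + 10×256 + 13×16 + 13 = 6877 (decimal)
Convert 2 thousands, 7 hundreds, 9 tens, 4 ones (place-value notation) → 2×1000 + 7×100 + 9×10 + 4 = 2794 (decimal)
Compute 6877 + 2794 = 9671
Convert 9671 (decimal) → 9671 = 9×1000 + 6×100 + 7×10 + 1 → 九千六百七十一 (Chinese numeral)
九千六百七十一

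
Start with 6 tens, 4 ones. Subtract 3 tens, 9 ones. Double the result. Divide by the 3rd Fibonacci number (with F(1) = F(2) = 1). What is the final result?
Convert 6 tens, 4 ones (place-value notation) → 6×10 + 4 = 64 (decimal)
Start: 64
Convert 3 tens, 9 ones (place-value notation) → 3×10 + 9 = 39 (decimal)
64 - 39 = 25
25 × 2 = 50
Convert the 3rd Fibonacci number (with F(1) = F(2) = 1) (Fibonacci index) → 1, 1, 2 → 2 (decimal)
50 ÷ 2 = 25
25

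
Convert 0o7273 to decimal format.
Convert 0o7273 (octal) → 7×512 + 2×64 + 7×8 + 3 = 3771 (decimal)
3771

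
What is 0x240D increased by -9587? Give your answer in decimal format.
Convert 0x240D (hexadecimal) → 2×4096 + 4×256 + 13 = 9229 (decimal)
Compute 9229 + -9587 = -358
-358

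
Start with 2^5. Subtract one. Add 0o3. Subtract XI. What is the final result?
Convert 2^5 (power) → 32 (decimal)
Start: 32
Convert one (English words) → 1 (decimal)
32 - 1 = 31
Convert 0o3 (octal) → 3 (decimal)
31 + 3 = 34
Convert XI (Roman numeral) → 10 + 1 = 11 (decimal)
34 - 11 = 23
23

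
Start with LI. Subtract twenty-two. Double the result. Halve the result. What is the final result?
Convert LI (Roman numeral) → 50 + 1 = 51 (decimal)
Start: 51
Convert twenty-two (English words) → 22 (decimal)
51 - 22 = 29
29 × 2 = 58
58 ÷ 2 = 29
29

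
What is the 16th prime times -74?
Convert the 16th prime (prime index) → 53 (decimal)
Compute 53 × -74 = -3922
-3922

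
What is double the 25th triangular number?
The 25th triangular number = 25×26/2 = 325
Compute 325 × 2 = 650
650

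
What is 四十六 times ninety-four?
Convert 四十六 (Chinese numeral) → 4×10 + 6 = 46 (decimal)
Convert ninety-four (English words) → 94 (decimal)
Compute 46 × 94 = 4324
4324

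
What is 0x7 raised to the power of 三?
Convert 0x7 (hexadecimal) → 7 (decimal)
Convert 三 (Chinese numeral) → 3 (decimal)
Compute 7 ^ 3 = 343
343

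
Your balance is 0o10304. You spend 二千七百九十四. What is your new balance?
Convert 0o10304 (octal) → 1×4096 + 3×64 + 4 = 4292 (decimal)
Convert 二千七百九十四 (Chinese numeral) → 2×1000 + 7×100 + 9×10 + 4 = 2794 (decimal)
Compute 4292 - 2794 = 1498
1498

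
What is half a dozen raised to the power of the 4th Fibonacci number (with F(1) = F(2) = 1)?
Convert half a dozen (colloquial) → 6 (decimal)
Convert the 4th Fibonacci number (with F(1) = F(2) = 1) (Fibonacci index) → 1, 1, 2, 3 → 3 (decimal)
Compute 6 ^ 3 = 216
216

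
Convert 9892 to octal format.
Convert 9892 (decimal) → 9892 = 2×4096 + 3×512 + 2×64 + 4×8 + 4 → 0o23244 (octal)
0o23244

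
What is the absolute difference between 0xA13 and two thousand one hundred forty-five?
Convert 0xA13 (hexadecimal) → 10×256 + 1×16 + 3 = 2579 (decimal)
Convert two thousand one hundred forty-five (English words) → 2×1000 + 1×100 + 45 = 2145 (decimal)
Compute |2579 - 2145| = 434
434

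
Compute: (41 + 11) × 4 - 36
Parentheses first: 41 + 11 = 52
Multiply: 52 × 4 = 208
Subtract: 208 - 36 = 172
172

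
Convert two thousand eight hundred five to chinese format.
Convert two thousand eight hundred five (English words) → 2×1000 + 8×100 + 5 = 2805 (decimal)
Convert 2805 (decimal) → 2805 = 2×1000 + 8×100 + 5 → 二千八百零五 (Chinese numeral)
二千八百零五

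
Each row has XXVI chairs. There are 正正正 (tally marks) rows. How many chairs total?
Convert XXVI (Roman numeral) → 10 + 10 + 5 + 1 = 26 (decimal)
Convert 正正正 (tally marks) → 5 + 5 + 5 = 15 (decimal)
Compute 26 × 15 = 390
390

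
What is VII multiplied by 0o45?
Convert VII (Roman numeral) → 5 + 1 + 1 = 7 (decimal)
Convert 0o45 (octal) → 4×8 + 5 = 37 (decimal)
Compute 7 × 37 = 259
259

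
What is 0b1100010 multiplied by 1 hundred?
Convert 0b1100010 (binary) → 64 + 32 + 2 = 98 (decimal)
Convert 1 hundred (place-value notation) → 1×100 = 100 (decimal)
Compute 98 × 100 = 9800
9800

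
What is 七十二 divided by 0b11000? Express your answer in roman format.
Convert 七十二 (Chinese numeral) → 7×10 + 2 = 72 (decimal)
Convert 0b11000 (binary) → 16 + 8 = 24 (decimal)
Compute 72 ÷ 24 = 3
Convert 3 (decimal) → 3 = 1 + 1 + 1 → III (Roman numeral)
III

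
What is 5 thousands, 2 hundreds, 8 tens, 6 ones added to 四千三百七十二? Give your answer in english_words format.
Convert 5 thousands, 2 hundreds, 8 tens, 6 ones (place-value notation) → 5×1000 + 2×100 + 8×10 + 6 = 5286 (decimal)
Convert 四千三百七十二 (Chinese numeral) → 4×1000 + 3×100 + 7×10 + 2 = 4372 (decimal)
Compute 5286 + 4372 = 9658
Convert 9658 (decimal) → 9658 = 9×1000 + 6×100 + 58 → nine thousand six hundred fifty-eight (English words)
nine thousand six hundred fifty-eight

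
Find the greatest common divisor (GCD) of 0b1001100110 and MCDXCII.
Convert 0b1001100110 (binary) → 512 + 64 + 32 + 4 + 2 = 614 (decimal)
Convert MCDXCII (Roman numeral) → 1000 + 400 + 90 + 1 + 1 = 1492 (decimal)
Compute gcd(614, 1492) = 2
2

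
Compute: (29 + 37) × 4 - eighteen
Convert eighteen (English words) → 18 (decimal)
Expression in decimal: (29 + 37) × 4 - 18
Parentheses first: 29 + 37 = 66
Multiply: 66 × 4 = 264
Subtract: 264 - 18 = 246
246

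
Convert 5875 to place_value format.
Convert 5875 (decimal) → 5875 = 5×1000 + 8×100 + 7×10 + 5 → 5 thousands, 8 hundreds, 7 tens, 5 ones (place-value notation)
5 thousands, 8 hundreds, 7 tens, 5 ones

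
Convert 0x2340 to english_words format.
Convert 0x2340 (hexadecimal) → 2×4096 + 3×256 + 4×16 = 9024 (decimal)
Convert 9024 (decimal) → 9024 = 9×1000 + 24 → nine thousand twenty-four (English words)
nine thousand twenty-four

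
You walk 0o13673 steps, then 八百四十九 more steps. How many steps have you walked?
Convert 0o13673 (octal) → 1×4096 + 3×512 + 6×64 + 7×8 + 3 = 6075 (decimal)
Convert 八百四十九 (Chinese numeral) → 8×100 + 4×10 + 9 = 849 (decimal)
Compute 6075 + 849 = 6924
6924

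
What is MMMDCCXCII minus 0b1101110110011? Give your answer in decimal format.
Convert MMMDCCXCII (Roman numeral) → 1000 + 1000 + 1000 + 500 + 100 + 100 + 90 + 1 + 1 = 3792 (decimal)
Convert 0b1101110110011 (binary) → 4096 + 2048 + 512 + 256 + 128 + 32 + 16 + 2 + 1 = 7091 (decimal)
Compute 3792 - 7091 = -3299
-3299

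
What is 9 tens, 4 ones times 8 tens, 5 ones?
Convert 9 tens, 4 ones (place-value notation) → 9×10 + 4 = 94 (decimal)
Convert 8 tens, 5 ones (place-value notation) → 8×10 + 5 = 85 (decimal)
Compute 94 × 85 = 7990
7990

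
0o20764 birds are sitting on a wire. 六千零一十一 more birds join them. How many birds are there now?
Convert 0o20764 (octal) → 2×4096 + 7×64 + 6×8 + 4 = 8692 (decimal)
Convert 六千零一十一 (Chinese numeral) → 6×1000 + 1×10 + 1 = 6011 (decimal)
Compute 8692 + 6011 = 14703
14703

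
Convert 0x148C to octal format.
Convert 0x148C (hexadecimal) → 1×4096 + 4×256 + 8×16 + 12 = 5260 (decimal)
Convert 5260 (decimal) → 5260 = 1×4096 + 2×512 + 2×64 + 1×8 + 4 → 0o12214 (octal)
0o12214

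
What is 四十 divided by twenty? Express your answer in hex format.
Convert 四十 (Chinese numeral) → 4×10 = 40 (decimal)
Convert twenty (English words) → 20 (decimal)
Compute 40 ÷ 20 = 2
Convert 2 (decimal) → 0x2 (hexadecimal)
0x2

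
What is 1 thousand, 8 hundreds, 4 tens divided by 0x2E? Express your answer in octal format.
Convert 1 thousand, 8 hundreds, 4 tens (place-value notation) → 1×1000 + 8×100 + 4×10 = 1840 (decimal)
Convert 0x2E (hexadecimal) → 2×16 + 14 = 46 (decimal)
Compute 1840 ÷ 46 = 40
Convert 40 (decimal) → 40 = 5×8 → 0o50 (octal)
0o50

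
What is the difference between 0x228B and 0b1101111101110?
Convert 0x228B (hexadecimal) → 2×4096 + 2×256 + 8×16 + 11 = 8843 (decimal)
Convert 0b1101111101110 (binary) → 4096 + 2048 + 512 + 256 + 128 + 64 + 32 + 8 + 4 + 2 = 7150 (decimal)
Difference: |8843 - 7150| = 1693
1693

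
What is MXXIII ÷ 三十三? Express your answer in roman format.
Convert MXXIII (Roman numeral) → 1000 + 10 + 10 + 1 + 1 + 1 = 1023 (decimal)
Convert 三十三 (Chinese numeral) → 3×10 + 3 = 33 (decimal)
Compute 1023 ÷ 33 = 31
Convert 31 (decimal) → 31 = 10 + 10 + 10 + 1 → XXXI (Roman numeral)
XXXI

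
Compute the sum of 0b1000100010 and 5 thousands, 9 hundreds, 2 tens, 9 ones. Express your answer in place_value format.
Convert 0b1000100010 (binary) → 512 + 32 + 2 = 546 (decimal)
Convert 5 thousands, 9 hundreds, 2 tens, 9 ones (place-value notation) → 5×1000 + 9×100 + 2×10 + 9 = 5929 (decimal)
Compute 546 + 5929 = 6475
Convert 6475 (decimal) → 6475 = 6×1000 + 4×100 + 7×10 + 5 → 6 thousands, 4 hundreds, 7 tens, 5 ones (place-value notation)
6 thousands, 4 hundreds, 7 tens, 5 ones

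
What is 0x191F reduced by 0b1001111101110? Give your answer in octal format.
Convert 0x191F (hexadecimal) → 1×4096 + 9×256 + 1×16 + 15 = 6431 (decimal)
Convert 0b1001111101110 (binary) → 4096 + 512 + 256 + 128 + 64 + 32 + 8 + 4 + 2 = 5102 (decimal)
Compute 6431 - 5102 = 1329
Convert 1329 (decimal) → 1329 = 2×512 + 4×64 + 6×8 + 1 → 0o2461 (octal)
0o2461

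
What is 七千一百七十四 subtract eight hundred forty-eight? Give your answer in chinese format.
Convert 七千一百七十四 (Chinese numeral) → 7×1000 + 1×100 + 7×10 + 4 = 7174 (decimal)
Convert eight hundred forty-eight (English words) → 8×100 + 48 = 848 (decimal)
Compute 7174 - 848 = 6326
Convert 6326 (decimal) → 6326 = 6×1000 + 3×100 + 2×10 + 6 → 六千三百二十六 (Chinese numeral)
六千三百二十六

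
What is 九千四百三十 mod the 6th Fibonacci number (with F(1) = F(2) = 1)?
Convert 九千四百三十 (Chinese numeral) → 9×1000 + 4×100 + 3×10 = 9430 (decimal)
Convert the 6th Fibonacci number (with F(1) = F(2) = 1) (Fibonacci index) → 1, 1, 2, 3, 5, 8 → 8 (decimal)
Compute 9430 mod 8 = 6
6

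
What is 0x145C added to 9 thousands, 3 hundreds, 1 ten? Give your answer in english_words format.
Convert 0x145C (hexadecimal) → 1×4096 + 4×256 + 5×16 + 12 = 5212 (decimal)
Convert 9 thousands, 3 hundreds, 1 ten (place-value notation) → 9×1000 + 3×100 + 1×10 = 9310 (decimal)
Compute 5212 + 9310 = 14522
Convert 14522 (decimal) → 14522 = 14×1000 + 5×100 + 22 → fourteen thousand five hundred twenty-two (English words)
fourteen thousand five hundred twenty-two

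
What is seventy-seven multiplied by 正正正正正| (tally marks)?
Convert seventy-seven (English words) → 77 (decimal)
Convert 正正正正正| (tally marks) → 5 + 5 + 5 + 5 + 5 + 1 = 26 (decimal)
Compute 77 × 26 = 2002
2002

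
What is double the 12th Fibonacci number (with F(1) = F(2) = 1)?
The 12th Fibonacci number (with F(1) = F(2) = 1): 1, 1, 2, 3, 5, 8, 13, 21, 34, 55, 89, 144 → 144
Compute 144 × 2 = 288
288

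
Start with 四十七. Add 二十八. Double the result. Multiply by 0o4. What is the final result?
Convert 四十七 (Chinese numeral) → 4×10 + 7 = 47 (decimal)
Start: 47
Convert 二十八 (Chinese numeral) → 2×10 + 8 = 28 (decimal)
47 + 28 = 75
75 × 2 = 150
Convert 0o4 (octal) → 4 (decimal)
150 × 4 = 600
600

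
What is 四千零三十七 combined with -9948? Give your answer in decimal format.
Convert 四千零三十七 (Chinese numeral) → 4×1000 + 3×10 + 7 = 4037 (decimal)
Compute 4037 + -9948 = -5911
-5911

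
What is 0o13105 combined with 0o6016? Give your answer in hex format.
Convert 0o13105 (octal) → 1×4096 + 3×512 + 1×64 + 5 = 5701 (decimal)
Convert 0o6016 (octal) → 6×512 + 1×8 + 6 = 3086 (decimal)
Compute 5701 + 3086 = 8787
Convert 8787 (decimal) → 8787 = 2×4096 + 2×256 + 5×16 + 3 → 0x2253 (hexadecimal)
0x2253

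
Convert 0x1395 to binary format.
Convert 0x1395 (hexadecimal) → 1×4096 + 3×256 + 9×16 + 5 = 5013 (decimal)
Convert 5013 (decimal) → 5013 = 4096 + 512 + 256 + 128 + 16 + 4 + 1 → 0b1001110010101 (binary)
0b1001110010101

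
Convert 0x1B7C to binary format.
Convert 0x1B7C (hexadecimal) → 1×4096 + 11×256 + 7×16 + 12 = 7036 (decimal)
Convert 7036 (decimal) → 7036 = 4096 + 2048 + 512 + 256 + 64 + 32 + 16 + 8 + 4 → 0b1101101111100 (binary)
0b1101101111100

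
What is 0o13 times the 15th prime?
Convert 0o13 (octal) → 1×8 + 3 = 11 (decimal)
Convert the 15th prime (prime index) → 47 (decimal)
Compute 11 × 47 = 517
517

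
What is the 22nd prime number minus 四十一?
The 22nd prime number = 79
Convert 四十一 (Chinese numeral) → 4×10 + 1 = 41 (decimal)
Compute 79 - 41 = 38
38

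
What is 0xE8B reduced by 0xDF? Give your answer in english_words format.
Convert 0xE8B (hexadecimal) → 14×256 + 8×16 + 11 = 3723 (decimal)
Convert 0xDF (hexadecimal) → 13×16 + 15 = 223 (decimal)
Compute 3723 - 223 = 3500
Convert 3500 (decimal) → 3500 = 3×1000 + 5×100 → three thousand five hundred (English words)
three thousand five hundred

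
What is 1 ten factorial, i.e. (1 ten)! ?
Convert 1 ten (place-value notation) → 1×10 = 10 (decimal)
Compute 10! = 3628800
3628800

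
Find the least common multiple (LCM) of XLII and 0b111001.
Convert XLII (Roman numeral) → 40 + 1 + 1 = 42 (decimal)
Convert 0b111001 (binary) → 32 + 16 + 8 + 1 = 57 (decimal)
Compute lcm(42, 57) = 798
798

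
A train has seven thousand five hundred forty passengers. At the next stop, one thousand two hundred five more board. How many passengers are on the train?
Convert seven thousand five hundred forty (English words) → 7×1000 + 5×100 + 40 = 7540 (decimal)
Convert one thousand two hundred five (English words) → 1×1000 + 2×100 + 5 = 1205 (decimal)
Compute 7540 + 1205 = 8745
8745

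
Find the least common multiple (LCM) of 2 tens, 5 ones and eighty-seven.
Convert 2 tens, 5 ones (place-value notation) → 2×10 + 5 = 25 (decimal)
Convert eighty-seven (English words) → 87 (decimal)
Compute lcm(25, 87) = 2175
2175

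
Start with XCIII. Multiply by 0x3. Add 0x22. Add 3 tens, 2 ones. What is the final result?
Convert XCIII (Roman numeral) → 90 + 1 + 1 + 1 = 93 (decimal)
Start: 93
Convert 0x3 (hexadecimal) → 3 (decimal)
93 × 3 = 279
Convert 0x22 (hexadecimal) → 2×16 + 2 = 34 (decimal)
279 + 34 = 313
Convert 3 tens, 2 ones (place-value notation) → 3×10 + 2 = 32 (decimal)
313 + 32 = 345
345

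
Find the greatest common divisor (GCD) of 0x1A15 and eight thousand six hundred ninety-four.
Convert 0x1A15 (hexadecimal) → 1×4096 + 10×256 + 1×16 + 5 = 6677 (decimal)
Convert eight thousand six hundred ninety-four (English words) → 8×1000 + 6×100 + 94 = 8694 (decimal)
Compute gcd(6677, 8694) = 1
1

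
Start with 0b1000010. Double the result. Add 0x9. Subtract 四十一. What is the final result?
Convert 0b1000010 (binary) → 64 + 2 = 66 (decimal)
Start: 66
66 × 2 = 132
Convert 0x9 (hexadecimal) → 9 (decimal)
132 + 9 = 141
Convert 四十一 (Chinese numeral) → 4×10 + 1 = 41 (decimal)
141 - 41 = 100
100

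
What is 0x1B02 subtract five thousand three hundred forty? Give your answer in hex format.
Convert 0x1B02 (hexadecimal) → 1×4096 + 11×256 + 2 = 6914 (decimal)
Convert five thousand three hundred forty (English words) → 5×1000 + 3×100 + 40 = 5340 (decimal)
Compute 6914 - 5340 = 1574
Convert 1574 (decimal) → 1574 = 6×256 + 2×16 + 6 → 0x626 (hexadecimal)
0x626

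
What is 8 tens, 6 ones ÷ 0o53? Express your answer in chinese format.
Convert 8 tens, 6 ones (place-value notation) → 8×10 + 6 = 86 (decimal)
Convert 0o53 (octal) → 5×8 + 3 = 43 (decimal)
Compute 86 ÷ 43 = 2
Convert 2 (decimal) → 二 (Chinese numeral)
二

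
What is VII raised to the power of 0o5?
Convert VII (Roman numeral) → 5 + 1 + 1 = 7 (decimal)
Convert 0o5 (octal) → 5 (decimal)
Compute 7 ^ 5 = 16807
16807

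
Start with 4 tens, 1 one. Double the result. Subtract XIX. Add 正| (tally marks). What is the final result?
Convert 4 tens, 1 one (place-value notation) → 4×10 + 1 = 41 (decimal)
Start: 41
41 × 2 = 82
Convert XIX (Roman numeral) → 10 + 9 = 19 (decimal)
82 - 19 = 63
Convert 正| (tally marks) → 5 + 1 = 6 (decimal)
63 + 6 = 69
69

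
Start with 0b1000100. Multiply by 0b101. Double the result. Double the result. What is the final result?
Convert 0b1000100 (binary) → 64 + 4 = 68 (decimal)
Start: 68
Convert 0b101 (binary) → 4 + 1 = 5 (decimal)
68 × 5 = 340
340 × 2 = 680
680 × 2 = 1360
1360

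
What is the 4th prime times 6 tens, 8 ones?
Convert the 4th prime (prime index) → 7 (decimal)
Convert 6 tens, 8 ones (place-value notation) → 6×10 + 8 = 68 (decimal)
Compute 7 × 68 = 476
476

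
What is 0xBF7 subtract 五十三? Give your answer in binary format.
Convert 0xBF7 (hexadecimal) → 11×256 + 15×16 + 7 = 3063 (decimal)
Convert 五十三 (Chinese numeral) → 5×10 + 3 = 53 (decimal)
Compute 3063 - 53 = 3010
Convert 3010 (decimal) → 3010 = 2048 + 512 + 256 + 128 + 64 + 2 → 0b101111000010 (binary)
0b101111000010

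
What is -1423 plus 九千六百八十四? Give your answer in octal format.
Convert 九千六百八十四 (Chinese numeral) → 9×1000 + 6×100 + 8×10 + 4 = 9684 (decimal)
Compute -1423 + 9684 = 8261
Convert 8261 (decimal) → 8261 = 2×4096 + 1×64 + 5 → 0o20105 (octal)
0o20105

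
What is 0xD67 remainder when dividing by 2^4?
Convert 0xD67 (hexadecimal) → 13×256 + 6×16 + 7 = 3431 (decimal)
Convert 2^4 (power) → 16 (decimal)
Compute 3431 mod 16 = 7
7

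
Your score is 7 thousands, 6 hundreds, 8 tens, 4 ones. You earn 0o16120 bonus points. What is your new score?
Convert 7 thousands, 6 hundreds, 8 tens, 4 ones (place-value notation) → 7×1000 + 6×100 + 8×10 + 4 = 7684 (decimal)
Convert 0o16120 (octal) → 1×4096 + 6×512 + 1×64 + 2×8 = 7248 (decimal)
Compute 7684 + 7248 = 14932
14932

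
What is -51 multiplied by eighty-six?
Convert eighty-six (English words) → 86 (decimal)
Compute -51 × 86 = -4386
-4386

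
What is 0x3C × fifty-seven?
Convert 0x3C (hexadecimal) → 3×16 + 12 = 60 (decimal)
Convert fifty-seven (English words) → 57 (decimal)
Compute 60 × 57 = 3420
3420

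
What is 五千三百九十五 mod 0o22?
Convert 五千三百九十五 (Chinese numeral) → 5×1000 + 3×100 + 9×10 + 5 = 5395 (decimal)
Convert 0o22 (octal) → 2×8 + 2 = 18 (decimal)
Compute 5395 mod 18 = 13
13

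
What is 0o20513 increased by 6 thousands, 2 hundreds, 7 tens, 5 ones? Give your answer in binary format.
Convert 0o20513 (octal) → 2×4096 + 5×64 + 1×8 + 3 = 8523 (decimal)
Convert 6 thousands, 2 hundreds, 7 tens, 5 ones (place-value notation) → 6×1000 + 2×100 + 7×10 + 5 = 6275 (decimal)
Compute 8523 + 6275 = 14798
Convert 14798 (decimal) → 14798 = 8192 + 4096 + 2048 + 256 + 128 + 64 + 8 + 4 + 2 → 0b11100111001110 (binary)
0b11100111001110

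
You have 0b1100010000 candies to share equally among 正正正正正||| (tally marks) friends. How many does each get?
Convert 0b1100010000 (binary) → 512 + 256 + 16 = 784 (decimal)
Convert 正正正正正||| (tally marks) → 5 + 5 + 5 + 5 + 5 + 3 = 28 (decimal)
Compute 784 ÷ 28 = 28
28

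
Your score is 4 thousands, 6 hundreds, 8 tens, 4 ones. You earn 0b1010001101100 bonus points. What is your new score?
Convert 4 thousands, 6 hundreds, 8 tens, 4 ones (place-value notation) → 4×1000 + 6×100 + 8×10 + 4 = 4684 (decimal)
Convert 0b1010001101100 (binary) → 4096 + 1024 + 64 + 32 + 8 + 4 = 5228 (decimal)
Compute 4684 + 5228 = 9912
9912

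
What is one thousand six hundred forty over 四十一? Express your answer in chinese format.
Convert one thousand six hundred forty (English words) → 1×1000 + 6×100 + 40 = 1640 (decimal)
Convert 四十一 (Chinese numeral) → 4×10 + 1 = 41 (decimal)
Compute 1640 ÷ 41 = 40
Convert 40 (decimal) → 40 = 4×10 → 四十 (Chinese numeral)
四十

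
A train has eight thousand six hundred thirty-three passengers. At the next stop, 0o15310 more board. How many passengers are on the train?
Convert eight thousand six hundred thirty-three (English words) → 8×1000 + 6×100 + 33 = 8633 (decimal)
Convert 0o15310 (octal) → 1×4096 + 5×512 + 3×64 + 1×8 = 6856 (decimal)
Compute 8633 + 6856 = 15489
15489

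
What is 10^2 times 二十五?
Convert 10^2 (power) → 100 (decimal)
Convert 二十五 (Chinese numeral) → 2×10 + 5 = 25 (decimal)
Compute 100 × 25 = 2500
2500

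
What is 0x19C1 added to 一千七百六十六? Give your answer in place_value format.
Convert 0x19C1 (hexadecimal) → 1×4096 + 9×256 + 12×16 + 1 = 6593 (decimal)
Convert 一千七百六十六 (Chinese numeral) → 1×1000 + 7×100 + 6×10 + 6 = 1766 (decimal)
Compute 6593 + 1766 = 8359
Convert 8359 (decimal) → 8359 = 8×1000 + 3×100 + 5×10 + 9 → 8 thousands, 3 hundreds, 5 tens, 9 ones (place-value notation)
8 thousands, 3 hundreds, 5 tens, 9 ones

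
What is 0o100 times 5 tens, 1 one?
Convert 0o100 (octal) → 1×64 = 64 (decimal)
Convert 5 tens, 1 one (place-value notation) → 5×10 + 1 = 51 (decimal)
Compute 64 × 51 = 3264
3264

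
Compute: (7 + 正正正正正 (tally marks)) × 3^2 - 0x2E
Convert 正正正正正 (tally marks) → 5 + 5 + 5 + 5 + 5 = 25 (decimal)
Convert 3^2 (power) → 9 (decimal)
Convert 0x2E (hexadecimal) → 2×16 + 14 = 46 (decimal)
Expression in decimal: (7 + 25) × 9 - 46
Parentheses first: 7 + 25 = 32
Multiply: 32 × 9 = 288
Subtract: 288 - 46 = 242
242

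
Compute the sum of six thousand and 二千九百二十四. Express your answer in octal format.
Convert six thousand (English words) → 6×1000 = 6000 (decimal)
Convert 二千九百二十四 (Chinese numeral) → 2×1000 + 9×100 + 2×10 + 4 = 2924 (decimal)
Compute 6000 + 2924 = 8924
Convert 8924 (decimal) → 8924 = 2×4096 + 1×512 + 3×64 + 3×8 + 4 → 0o21334 (octal)
0o21334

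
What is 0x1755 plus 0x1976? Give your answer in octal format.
Convert 0x1755 (hexadecimal) → 1×4096 + 7×256 + 5×16 + 5 = 5973 (decimal)
Convert 0x1976 (hexadecimal) → 1×4096 + 9×256 + 7×16 + 6 = 6518 (decimal)
Compute 5973 + 6518 = 12491
Convert 12491 (decimal) → 12491 = 3×4096 + 3×64 + 1×8 + 3 → 0o30313 (octal)
0o30313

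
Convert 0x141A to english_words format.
Convert 0x141A (hexadecimal) → 1×4096 + 4×256 + 1×16 + 10 = 5146 (decimal)
Convert 5146 (decimal) → 5146 = 5×1000 + 1×100 + 46 → five thousand one hundred forty-six (English words)
five thousand one hundred forty-six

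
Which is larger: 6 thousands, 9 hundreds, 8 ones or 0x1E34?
Convert 6 thousands, 9 hundreds, 8 ones (place-value notation) → 6×1000 + 9×100 + 8 = 6908 (decimal)
Convert 0x1E34 (hexadecimal) → 1×4096 + 14×256 + 3×16 + 4 = 7732 (decimal)
Compare 6908 vs 7732: larger = 7732
7732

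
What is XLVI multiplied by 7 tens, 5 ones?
Convert XLVI (Roman numeral) → 40 + 5 + 1 = 46 (decimal)
Convert 7 tens, 5 ones (place-value notation) → 7×10 + 5 = 75 (decimal)
Compute 46 × 75 = 3450
3450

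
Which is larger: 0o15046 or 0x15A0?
Convert 0o15046 (octal) → 1×4096 + 5×512 + 4×8 + 6 = 6694 (decimal)
Convert 0x15A0 (hexadecimal) → 1×4096 + 5×256 + 10×16 = 5536 (decimal)
Compare 6694 vs 5536: larger = 6694
6694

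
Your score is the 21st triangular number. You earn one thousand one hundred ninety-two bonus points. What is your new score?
Convert the 21st triangular number (triangular index) → 21×22/2 = 231 (decimal)
Convert one thousand one hundred ninety-two (English words) → 1×1000 + 1×100 + 92 = 1192 (decimal)
Compute 231 + 1192 = 1423
1423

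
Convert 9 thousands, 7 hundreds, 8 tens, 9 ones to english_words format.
Convert 9 thousands, 7 hundreds, 8 tens, 9 ones (place-value notation) → 9×1000 + 7×100 + 8×10 + 9 = 9789 (decimal)
Convert 9789 (decimal) → 9789 = 9×1000 + 7×100 + 89 → nine thousand seven hundred eighty-nine (English words)
nine thousand seven hundred eighty-nine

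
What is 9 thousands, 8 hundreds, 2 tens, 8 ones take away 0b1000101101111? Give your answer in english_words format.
Convert 9 thousands, 8 hundreds, 2 tens, 8 ones (place-value notation) → 9×1000 + 8×100 + 2×10 + 8 = 9828 (decimal)
Convert 0b1000101101111 (binary) → 4096 + 256 + 64 + 32 + 8 + 4 + 2 + 1 = 4463 (decimal)
Compute 9828 - 4463 = 5365
Convert 5365 (decimal) → 5365 = 5×1000 + 3×100 + 65 → five thousand three hundred sixty-five (English words)
five thousand three hundred sixty-five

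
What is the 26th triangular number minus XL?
The 26th triangular number = 26×27/2 = 351
Convert XL (Roman numeral) → 40 (decimal)
Compute 351 - 40 = 311
311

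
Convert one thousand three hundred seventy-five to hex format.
Convert one thousand three hundred seventy-five (English words) → 1×1000 + 3×100 + 75 = 1375 (decimal)
Convert 1375 (decimal) → 1375 = 5×256 + 5×16 + 15 → 0x55F (hexadecimal)
0x55F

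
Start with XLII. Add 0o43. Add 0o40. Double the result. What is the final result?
Convert XLII (Roman numeral) → 40 + 1 + 1 = 42 (decimal)
Start: 42
Convert 0o43 (octal) → 4×8 + 3 = 35 (decimal)
42 + 35 = 77
Convert 0o40 (octal) → 4×8 = 32 (decimal)
77 + 32 = 109
109 × 2 = 218
218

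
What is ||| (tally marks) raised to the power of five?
Convert ||| (tally marks) → 3 (decimal)
Convert five (English words) → 5 (decimal)
Compute 3 ^ 5 = 243
243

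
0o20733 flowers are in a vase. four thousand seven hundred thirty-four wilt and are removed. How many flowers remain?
Convert 0o20733 (octal) → 2×4096 + 7×64 + 3×8 + 3 = 8667 (decimal)
Convert four thousand seven hundred thirty-four (English words) → 4×1000 + 7×100 + 34 = 4734 (decimal)
Compute 8667 - 4734 = 3933
3933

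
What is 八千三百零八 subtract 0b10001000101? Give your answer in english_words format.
Convert 八千三百零八 (Chinese numeral) → 8×1000 + 3×100 + 8 = 8308 (decimal)
Convert 0b10001000101 (binary) → 1024 + 64 + 4 + 1 = 1093 (decimal)
Compute 8308 - 1093 = 7215
Convert 7215 (decimal) → 7215 = 7×1000 + 2×100 + 15 → seven thousand two hundred fifteen (English words)
seven thousand two hundred fifteen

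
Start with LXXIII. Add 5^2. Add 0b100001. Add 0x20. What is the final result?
Convert LXXIII (Roman numeral) → 50 + 10 + 10 + 1 + 1 + 1 = 73 (decimal)
Start: 73
Convert 5^2 (power) → 25 (decimal)
73 + 25 = 98
Convert 0b100001 (binary) → 32 + 1 = 33 (decimal)
98 + 33 = 131
Convert 0x20 (hexadecimal) → 2×16 = 32 (decimal)
131 + 32 = 163
163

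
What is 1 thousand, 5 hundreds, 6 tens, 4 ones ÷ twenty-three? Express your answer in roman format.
Convert 1 thousand, 5 hundreds, 6 tens, 4 ones (place-value notation) → 1×1000 + 5×100 + 6×10 + 4 = 1564 (decimal)
Convert twenty-three (English words) → 23 (decimal)
Compute 1564 ÷ 23 = 68
Convert 68 (decimal) → 68 = 50 + 10 + 5 + 1 + 1 + 1 → LXVIII (Roman numeral)
LXVIII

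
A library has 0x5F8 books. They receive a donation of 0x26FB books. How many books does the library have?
Convert 0x5F8 (hexadecimal) → 5×256 + 15×16 + 8 = 1528 (decimal)
Convert 0x26FB (hexadecimal) → 2×4096 + 6×256 + 15×16 + 11 = 9979 (decimal)
Compute 1528 + 9979 = 11507
11507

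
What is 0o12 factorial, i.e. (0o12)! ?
Convert 0o12 (octal) → 1×8 + 2 = 10 (decimal)
Compute 10! = 3628800
3628800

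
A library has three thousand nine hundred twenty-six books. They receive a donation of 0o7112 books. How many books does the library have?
Convert three thousand nine hundred twenty-six (English words) → 3×1000 + 9×100 + 26 = 3926 (decimal)
Convert 0o7112 (octal) → 7×512 + 1×64 + 1×8 + 2 = 3658 (decimal)
Compute 3926 + 3658 = 7584
7584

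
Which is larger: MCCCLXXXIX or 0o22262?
Convert MCCCLXXXIX (Roman numeral) → 1000 + 100 + 100 + 100 + 50 + 10 + 10 + 10 + 9 = 1389 (decimal)
Convert 0o22262 (octal) → 2×4096 + 2×512 + 2×64 + 6×8 + 2 = 9394 (decimal)
Compare 1389 vs 9394: larger = 9394
9394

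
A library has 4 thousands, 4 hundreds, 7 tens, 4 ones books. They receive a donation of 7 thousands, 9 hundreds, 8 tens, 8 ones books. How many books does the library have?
Convert 4 thousands, 4 hundreds, 7 tens, 4 ones (place-value notation) → 4×1000 + 4×100 + 7×10 + 4 = 4474 (decimal)
Convert 7 thousands, 9 hundreds, 8 tens, 8 ones (place-value notation) → 7×1000 + 9×100 + 8×10 + 8 = 7988 (decimal)
Compute 4474 + 7988 = 12462
12462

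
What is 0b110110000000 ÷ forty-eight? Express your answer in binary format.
Convert 0b110110000000 (binary) → 2048 + 1024 + 256 + 128 = 3456 (decimal)
Convert forty-eight (English words) → 48 (decimal)
Compute 3456 ÷ 48 = 72
Convert 72 (decimal) → 72 = 64 + 8 → 0b1001000 (binary)
0b1001000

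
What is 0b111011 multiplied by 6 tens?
Convert 0b111011 (binary) → 32 + 16 + 8 + 2 + 1 = 59 (decimal)
Convert 6 tens (place-value notation) → 6×10 = 60 (decimal)
Compute 59 × 60 = 3540
3540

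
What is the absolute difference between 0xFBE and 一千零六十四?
Convert 0xFBE (hexadecimal) → 15×256 + 11×16 + 14 = 4030 (decimal)
Convert 一千零六十四 (Chinese numeral) → 1×1000 + 6×10 + 4 = 1064 (decimal)
Compute |4030 - 1064| = 2966
2966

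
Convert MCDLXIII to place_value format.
Convert MCDLXIII (Roman numeral) → 1000 + 400 + 50 + 10 + 1 + 1 + 1 = 1463 (decimal)
Convert 1463 (decimal) → 1463 = 1×1000 + 4×100 + 6×10 + 3 → 1 thousand, 4 hundreds, 6 tens, 3 ones (place-value notation)
1 thousand, 4 hundreds, 6 tens, 3 ones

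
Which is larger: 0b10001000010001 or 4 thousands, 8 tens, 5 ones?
Convert 0b10001000010001 (binary) → 8192 + 512 + 16 + 1 = 8721 (decimal)
Convert 4 thousands, 8 tens, 5 ones (place-value notation) → 4×1000 + 8×10 + 5 = 4085 (decimal)
Compare 8721 vs 4085: larger = 8721
8721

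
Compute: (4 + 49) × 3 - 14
Parentheses first: 4 + 49 = 53
Multiply: 53 × 3 = 159
Subtract: 159 - 14 = 145
145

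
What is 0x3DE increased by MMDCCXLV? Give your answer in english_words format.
Convert 0x3DE (hexadecimal) → 3×256 + 13×16 + 14 = 990 (decimal)
Convert MMDCCXLV (Roman numeral) → 1000 + 1000 + 500 + 100 + 100 + 40 + 5 = 2745 (decimal)
Compute 990 + 2745 = 3735
Convert 3735 (decimal) → 3735 = 3×1000 + 7×100 + 35 → three thousand seven hundred thirty-five (English words)
three thousand seven hundred thirty-five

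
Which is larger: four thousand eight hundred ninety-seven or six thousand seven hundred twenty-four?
Convert four thousand eight hundred ninety-seven (English words) → 4×1000 + 8×100 + 97 = 4897 (decimal)
Convert six thousand seven hundred twenty-four (English words) → 6×1000 + 7×100 + 24 = 6724 (decimal)
Compare 4897 vs 6724: larger = 6724
6724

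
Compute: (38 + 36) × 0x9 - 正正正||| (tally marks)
Convert 0x9 (hexadecimal) → 9 (decimal)
Convert 正正正||| (tally marks) → 5 + 5 + 5 + 3 = 18 (decimal)
Expression in decimal: (38 + 36) × 9 - 18
Parentheses first: 38 + 36 = 74
Multiply: 74 × 9 = 666
Subtract: 666 - 18 = 648
648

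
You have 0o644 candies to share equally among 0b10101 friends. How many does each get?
Convert 0o644 (octal) → 6×64 + 4×8 + 4 = 420 (decimal)
Convert 0b10101 (binary) → 16 + 4 + 1 = 21 (decimal)
Compute 420 ÷ 21 = 20
20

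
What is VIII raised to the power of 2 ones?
Convert VIII (Roman numeral) → 5 + 1 + 1 + 1 = 8 (decimal)
Convert 2 ones (place-value notation) → 2 (decimal)
Compute 8 ^ 2 = 64
64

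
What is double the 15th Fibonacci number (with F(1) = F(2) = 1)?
The 15th Fibonacci number (with F(1) = F(2) = 1): 1, 1, 2, 3, 5, 8, 13, 21, 34, 55, 89, 144, 233, 377, 610 → 610
Compute 610 × 2 = 1220
1220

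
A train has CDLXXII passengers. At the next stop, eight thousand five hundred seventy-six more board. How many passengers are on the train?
Convert CDLXXII (Roman numeral) → 400 + 50 + 10 + 10 + 1 + 1 = 472 (decimal)
Convert eight thousand five hundred seventy-six (English words) → 8×1000 + 5×100 + 76 = 8576 (decimal)
Compute 472 + 8576 = 9048
9048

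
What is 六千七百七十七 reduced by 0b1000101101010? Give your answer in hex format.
Convert 六千七百七十七 (Chinese numeral) → 6×1000 + 7×100 + 7×10 + 7 = 6777 (decimal)
Convert 0b1000101101010 (binary) → 4096 + 256 + 64 + 32 + 8 + 2 = 4458 (decimal)
Compute 6777 - 4458 = 2319
Convert 2319 (decimal) → 2319 = 9×256 + 15 → 0x90F (hexadecimal)
0x90F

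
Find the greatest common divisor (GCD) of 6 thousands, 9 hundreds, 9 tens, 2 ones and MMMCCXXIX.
Convert 6 thousands, 9 hundreds, 9 tens, 2 ones (place-value notation) → 6×1000 + 9×100 + 9×10 + 2 = 6992 (decimal)
Convert MMMCCXXIX (Roman numeral) → 1000 + 1000 + 1000 + 100 + 100 + 10 + 10 + 9 = 3229 (decimal)
Compute gcd(6992, 3229) = 1
1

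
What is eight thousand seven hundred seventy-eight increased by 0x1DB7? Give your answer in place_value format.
Convert eight thousand seven hundred seventy-eight (English words) → 8×1000 + 7×100 + 78 = 8778 (decimal)
Convert 0x1DB7 (hexadecimal) → 1×4096 + 13×256 + 11×16 + 7 = 7607 (decimal)
Compute 8778 + 7607 = 16385
Convert 16385 (decimal) → 16385 = 16×1000 + 3×100 + 8×10 + 5 → 16 thousands, 3 hundreds, 8 tens, 5 ones (place-value notation)
16 thousands, 3 hundreds, 8 tens, 5 ones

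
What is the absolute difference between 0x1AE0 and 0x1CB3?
Convert 0x1AE0 (hexadecimal) → 1×4096 + 10×256 + 14×16 = 6880 (decimal)
Convert 0x1CB3 (hexadecimal) → 1×4096 + 12×256 + 11×16 + 3 = 7347 (decimal)
Compute |6880 - 7347| = 467
467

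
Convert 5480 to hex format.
Convert 5480 (decimal) → 5480 = 1×4096 + 5×256 + 6×16 + 8 → 0x1568 (hexadecimal)
0x1568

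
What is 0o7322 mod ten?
Convert 0o7322 (octal) → 7×512 + 3×64 + 2×8 + 2 = 3794 (decimal)
Convert ten (English words) → 10 (decimal)
Compute 3794 mod 10 = 4
4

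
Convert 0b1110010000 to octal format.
Convert 0b1110010000 (binary) → 512 + 256 + 128 + 16 = 912 (decimal)
Convert 912 (decimal) → 912 = 1×512 + 6×64 + 2×8 → 0o1620 (octal)
0o1620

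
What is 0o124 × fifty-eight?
Convert 0o124 (octal) → 1×64 + 2×8 + 4 = 84 (decimal)
Convert fifty-eight (English words) → 58 (decimal)
Compute 84 × 58 = 4872
4872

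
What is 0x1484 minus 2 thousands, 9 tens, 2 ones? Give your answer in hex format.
Convert 0x1484 (hexadecimal) → 1×4096 + 4×256 + 8×16 + 4 = 5252 (decimal)
Convert 2 thousands, 9 tens, 2 ones (place-value notation) → 2×1000 + 9×10 + 2 = 2092 (decimal)
Compute 5252 - 2092 = 3160
Convert 3160 (decimal) → 3160 = 12×256 + 5×16 + 8 → 0xC58 (hexadecimal)
0xC58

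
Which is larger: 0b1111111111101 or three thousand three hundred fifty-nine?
Convert 0b1111111111101 (binary) → 4096 + 2048 + 1024 + 512 + 256 + 128 + 64 + 32 + 16 + 8 + 4 + 1 = 8189 (decimal)
Convert three thousand three hundred fifty-nine (English words) → 3×1000 + 3×100 + 59 = 3359 (decimal)
Compare 8189 vs 3359: larger = 8189
8189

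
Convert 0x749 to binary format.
Convert 0x749 (hexadecimal) → 7×256 + 4×16 + 9 = 1865 (decimal)
Convert 1865 (decimal) → 1865 = 1024 + 512 + 256 + 64 + 8 + 1 → 0b11101001001 (binary)
0b11101001001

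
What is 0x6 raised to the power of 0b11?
Convert 0x6 (hexadecimal) → 6 (decimal)
Convert 0b11 (binary) → 2 + 1 = 3 (decimal)
Compute 6 ^ 3 = 216
216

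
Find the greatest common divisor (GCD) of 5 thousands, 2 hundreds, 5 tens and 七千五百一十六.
Convert 5 thousands, 2 hundreds, 5 tens (place-value notation) → 5×1000 + 2×100 + 5×10 = 5250 (decimal)
Convert 七千五百一十六 (Chinese numeral) → 7×1000 + 5×100 + 1×10 + 6 = 7516 (decimal)
Compute gcd(5250, 7516) = 2
2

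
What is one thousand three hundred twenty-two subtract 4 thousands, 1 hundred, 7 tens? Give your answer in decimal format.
Convert one thousand three hundred twenty-two (English words) → 1×1000 + 3×100 + 22 = 1322 (decimal)
Convert 4 thousands, 1 hundred, 7 tens (place-value notation) → 4×1000 + 1×100 + 7×10 = 4170 (decimal)
Compute 1322 - 4170 = -2848
-2848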